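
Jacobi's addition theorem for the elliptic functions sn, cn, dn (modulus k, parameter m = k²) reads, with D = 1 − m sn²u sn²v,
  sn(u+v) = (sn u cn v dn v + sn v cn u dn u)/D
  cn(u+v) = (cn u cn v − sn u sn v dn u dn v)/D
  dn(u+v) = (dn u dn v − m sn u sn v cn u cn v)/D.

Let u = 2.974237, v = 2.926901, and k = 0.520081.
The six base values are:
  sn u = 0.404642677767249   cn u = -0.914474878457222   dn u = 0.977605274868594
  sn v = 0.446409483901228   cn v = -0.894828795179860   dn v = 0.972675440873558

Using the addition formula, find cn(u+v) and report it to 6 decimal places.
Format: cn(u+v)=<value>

cn(u+v)=0.652290

m = k² = 0.270484246561
D = 1 − m·sn²u·sn²v = 0.9911742387843864
cn(u+v) = (cn u·cn v − sn u·sn v·dn u·dn v)/D = 0.6465326976872236/0.9911742387843864 = 0.6522896503849372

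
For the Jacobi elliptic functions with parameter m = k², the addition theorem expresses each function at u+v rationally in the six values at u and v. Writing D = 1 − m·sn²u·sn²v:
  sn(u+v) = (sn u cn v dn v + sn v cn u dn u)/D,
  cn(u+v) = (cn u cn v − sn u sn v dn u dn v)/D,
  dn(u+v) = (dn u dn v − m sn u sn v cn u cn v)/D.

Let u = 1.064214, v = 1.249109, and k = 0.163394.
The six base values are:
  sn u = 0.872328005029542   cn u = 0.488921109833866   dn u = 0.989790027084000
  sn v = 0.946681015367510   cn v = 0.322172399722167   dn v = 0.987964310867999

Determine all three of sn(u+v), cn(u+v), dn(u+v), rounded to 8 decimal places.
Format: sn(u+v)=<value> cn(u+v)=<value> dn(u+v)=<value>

sn(u+v)=0.74942900 cn(u+v)=-0.66208472 dn(u+v)=0.99247441

m = k² = 0.026697599236
D = 1 − m·sn²u·sn²v = 0.9817929671538867
sn(u+v) = (sn u·cn v·dn v + sn v·cn u·dn u)/D = 0.7357841194818578/0.9817929671538867 = 0.7494289978617566
cn(u+v) = (cn u·cn v − sn u·sn v·dn u·dn v)/D = -0.6500301222798372/0.9817929671538867 = -0.6620847205335004
dn(u+v) = (dn u·dn v − m·sn u·sn v·cn u·cn v)/D = 0.9744043976976057/0.9817929671538867 = 0.9924744119142556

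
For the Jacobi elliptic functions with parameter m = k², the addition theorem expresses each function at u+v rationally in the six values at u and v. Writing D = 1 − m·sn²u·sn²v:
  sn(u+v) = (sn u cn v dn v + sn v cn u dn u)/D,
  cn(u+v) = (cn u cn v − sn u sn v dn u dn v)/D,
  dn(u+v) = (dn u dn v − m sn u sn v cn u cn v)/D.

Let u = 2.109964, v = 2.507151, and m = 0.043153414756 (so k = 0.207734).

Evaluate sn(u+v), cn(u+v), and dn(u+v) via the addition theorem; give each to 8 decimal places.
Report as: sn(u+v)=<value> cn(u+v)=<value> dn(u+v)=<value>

sn(u+v)=-0.98962226 cn(u+v)=-0.14369333 dn(u+v)=0.97864069

sn u = 0.8720780210833115, cn u = -0.4893668615092518, dn u = 0.9834535890317599
sn v = 0.6187994104946085, cn v = -0.7855490370253947, dn v = 0.9917035892803534
m = k² = 0.043153414756
D = 1 − m·sn²u·sn²v = 0.9874331731213133
sn(u+v) = (sn u·cn v·dn v + sn v·cn u·dn u)/D = -0.9771858526154901/0.9874331731213133 = -0.989622264286067
cn(u+v) = (cn u·cn v − sn u·sn v·dn u·dn v)/D = -0.141887564037738/0.9874331731213133 = -0.143693333280698
dn(u+v) = (dn u·dn v − m·sn u·sn v·cn u·cn v)/D = 0.9663422854425215/0.9874331731213133 = 0.9786406936156269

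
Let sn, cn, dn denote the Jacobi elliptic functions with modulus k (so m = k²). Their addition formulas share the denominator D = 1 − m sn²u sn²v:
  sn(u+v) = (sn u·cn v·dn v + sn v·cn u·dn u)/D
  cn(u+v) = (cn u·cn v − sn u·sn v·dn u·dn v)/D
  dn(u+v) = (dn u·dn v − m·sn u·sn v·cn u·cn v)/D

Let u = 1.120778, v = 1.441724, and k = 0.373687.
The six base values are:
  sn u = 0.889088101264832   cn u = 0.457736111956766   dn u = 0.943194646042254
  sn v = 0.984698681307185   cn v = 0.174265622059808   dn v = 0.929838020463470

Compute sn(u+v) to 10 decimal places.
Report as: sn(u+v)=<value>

sn(u+v)=0.6374189268

m = k² = 0.139641973969
D = 1 − m·sn²u·sn²v = 0.8929683333415887
sn(u+v) = (sn u·cn v·dn v + sn v·cn u·dn u)/D = 0.5691949167040674/0.8929683333415887 = 0.6374189267989779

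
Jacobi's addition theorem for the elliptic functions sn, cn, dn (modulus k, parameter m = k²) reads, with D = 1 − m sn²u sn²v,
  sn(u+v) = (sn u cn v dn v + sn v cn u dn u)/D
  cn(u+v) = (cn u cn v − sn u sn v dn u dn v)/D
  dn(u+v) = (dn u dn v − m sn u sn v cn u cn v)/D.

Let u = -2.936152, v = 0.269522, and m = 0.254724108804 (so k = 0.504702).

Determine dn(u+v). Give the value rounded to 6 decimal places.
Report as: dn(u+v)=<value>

sn u = -0.4232252917973883, cn u = -0.9060244767019352, dn u = 0.9769206249186661
sn v = 0.2654816954482118, cn v = 0.9641159003885077, dn v = 0.990982799876104
m = k² = 0.254724108804
D = 1 − m·sn²u·sn²v = 0.9967842487829227
dn(u+v) = (dn u·dn v − m·sn u·sn v·cn u·cn v)/D = 0.94311122446422/0.9967842487829227 = 0.9461538197616609

dn(u+v)=0.946154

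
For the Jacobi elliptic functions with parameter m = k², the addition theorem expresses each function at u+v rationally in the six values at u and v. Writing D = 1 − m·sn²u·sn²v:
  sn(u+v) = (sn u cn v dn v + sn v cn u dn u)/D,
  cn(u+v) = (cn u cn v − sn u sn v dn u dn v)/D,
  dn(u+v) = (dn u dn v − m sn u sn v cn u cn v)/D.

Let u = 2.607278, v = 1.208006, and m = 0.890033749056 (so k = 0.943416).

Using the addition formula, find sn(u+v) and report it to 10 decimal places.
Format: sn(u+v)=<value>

sn(u+v)=0.8622006857

sn u = 0.999700071444283, cn u = -0.02449014402357566, dn u = 0.3324154989661256
sn v = 0.8488593346778703, cn v = 0.5286187945298989, dn v = 0.5988951079653995
m = k² = 0.890033749056
D = 1 − m·sn²u·sn²v = 0.3590599958049907
sn(u+v) = (sn u·cn v·dn v + sn v·cn u·dn u)/D = 0.3095817745955667/0.3590599958049907 = 0.8622006857141051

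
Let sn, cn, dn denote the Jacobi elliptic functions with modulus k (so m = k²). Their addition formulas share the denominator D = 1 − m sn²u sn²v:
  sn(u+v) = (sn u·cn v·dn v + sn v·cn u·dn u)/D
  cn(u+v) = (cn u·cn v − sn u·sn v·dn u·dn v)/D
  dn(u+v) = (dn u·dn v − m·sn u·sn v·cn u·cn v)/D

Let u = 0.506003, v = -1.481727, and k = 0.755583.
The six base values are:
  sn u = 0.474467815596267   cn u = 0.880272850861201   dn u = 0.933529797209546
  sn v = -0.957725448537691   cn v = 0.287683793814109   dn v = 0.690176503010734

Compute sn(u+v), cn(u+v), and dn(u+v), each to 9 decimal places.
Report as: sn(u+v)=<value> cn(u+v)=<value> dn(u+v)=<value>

m = k² = 0.570905669889
D = 1 − m·sn²u·sn²v = 0.8821146253154181
sn(u+v) = (sn u·cn v·dn v + sn v·cn u·dn u)/D = -0.6928145450470562/0.8821146253154181 = -0.7854019479603642
cn(u+v) = (cn u·cn v − sn u·sn v·dn u·dn v)/D = 0.5460166832310172/0.8821146253154181 = 0.6189860904253547
dn(u+v) = (dn u·dn v − m·sn u·sn v·cn u·cn v)/D = 0.7099972263447201/0.8821146253154181 = 0.8048809145306328

sn(u+v)=-0.785401948 cn(u+v)=0.618986090 dn(u+v)=0.804880915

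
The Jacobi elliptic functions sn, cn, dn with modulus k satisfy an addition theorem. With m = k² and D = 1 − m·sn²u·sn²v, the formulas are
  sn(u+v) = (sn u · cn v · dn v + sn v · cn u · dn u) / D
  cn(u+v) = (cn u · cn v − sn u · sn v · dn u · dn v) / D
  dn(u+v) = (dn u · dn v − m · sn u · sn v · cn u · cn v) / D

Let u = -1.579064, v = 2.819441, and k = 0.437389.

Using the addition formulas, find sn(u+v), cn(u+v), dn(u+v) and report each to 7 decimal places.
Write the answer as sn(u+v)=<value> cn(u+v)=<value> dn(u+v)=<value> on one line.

sn(u+v)=0.9304730 cn(u+v)=0.3663606 dn(u+v)=0.9134377

sn u = -0.9976519836235851, cn u = 0.06848736797341396, dn u = 0.8997711942110018
sn v = 0.4684218328417516, cn v = -0.8835049442516856, dn v = 0.978786563975403
m = k² = 0.191309137321
D = 1 − m·sn²u·sn²v = 0.9582200311124048
sn(u+v) = (sn u·cn v·dn v + sn v·cn u·dn u)/D = 0.8915978317726788/0.9582200311124048 = 0.9304729632270536
cn(u+v) = (cn u·cn v − sn u·sn v·dn u·dn v)/D = 0.351054033452567/0.9582200311124048 = 0.3663605665235632
dn(u+v) = (dn u·dn v − m·sn u·sn v·cn u·cn v)/D = 0.8752742780706521/0.9582200311124048 = 0.9134376757439934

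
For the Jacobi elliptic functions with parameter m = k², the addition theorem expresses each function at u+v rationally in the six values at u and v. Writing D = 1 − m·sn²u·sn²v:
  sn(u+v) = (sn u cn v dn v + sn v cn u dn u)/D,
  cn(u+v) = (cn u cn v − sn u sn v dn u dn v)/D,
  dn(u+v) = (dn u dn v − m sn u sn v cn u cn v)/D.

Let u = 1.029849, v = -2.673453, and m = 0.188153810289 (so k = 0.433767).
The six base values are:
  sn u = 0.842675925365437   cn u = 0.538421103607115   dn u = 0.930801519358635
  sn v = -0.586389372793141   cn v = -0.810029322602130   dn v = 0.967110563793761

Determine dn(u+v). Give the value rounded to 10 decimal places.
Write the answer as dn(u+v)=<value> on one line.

dn(u+v)=0.9010337168

m = k² = 0.188153810289
D = 1 − m·sn²u·sn²v = 0.9540583728662085
dn(u+v) = (dn u·dn v − m·sn u·sn v·cn u·cn v)/D = 0.8596387617161419/0.9540583728662085 = 0.9010337167668174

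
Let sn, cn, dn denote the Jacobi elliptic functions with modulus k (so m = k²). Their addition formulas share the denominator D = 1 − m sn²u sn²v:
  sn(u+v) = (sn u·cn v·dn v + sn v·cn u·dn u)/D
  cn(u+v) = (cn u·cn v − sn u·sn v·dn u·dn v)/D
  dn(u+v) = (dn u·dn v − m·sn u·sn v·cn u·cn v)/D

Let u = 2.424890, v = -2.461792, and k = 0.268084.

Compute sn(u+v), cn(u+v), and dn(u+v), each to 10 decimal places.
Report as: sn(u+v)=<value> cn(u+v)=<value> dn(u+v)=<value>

sn u = 0.6965686895186775, cn u = -0.7174901119752329, dn u = 0.9824095762703764
sn v = -0.670087482814299, cn v = -0.7422821332725156, dn v = 0.983732466893362
m = k² = 0.071869031056
D = 1 − m·sn²u·sn²v = 0.9843421294250326
sn(u+v) = (sn u·cn v·dn v + sn v·cn u·dn u)/D = -0.03631535776721659/0.9843421294250326 = -0.03689302396152532
cn(u+v) = (cn u·cn v − sn u·sn v·dn u·dn v)/D = 0.9836720096410423/0.9843421294250326 = 0.9993192206612331
dn(u+v) = (dn u·dn v − m·sn u·sn v·cn u·cn v)/D = 0.9842939837814872/0.9843421294250326 = 0.9999510885066216

sn(u+v)=-0.0368930240 cn(u+v)=0.9993192207 dn(u+v)=0.9999510885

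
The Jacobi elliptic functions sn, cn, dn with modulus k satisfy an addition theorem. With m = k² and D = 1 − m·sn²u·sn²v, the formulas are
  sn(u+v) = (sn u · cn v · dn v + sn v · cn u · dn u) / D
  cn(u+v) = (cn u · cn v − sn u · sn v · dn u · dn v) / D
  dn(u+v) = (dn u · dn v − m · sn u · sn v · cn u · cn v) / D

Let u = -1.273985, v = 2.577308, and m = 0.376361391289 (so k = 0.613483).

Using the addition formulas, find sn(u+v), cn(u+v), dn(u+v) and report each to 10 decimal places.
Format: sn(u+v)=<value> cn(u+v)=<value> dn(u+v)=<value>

sn u = -0.9246939092183988, cn u = 0.3807114054692815, dn u = 0.8235222344954906
sn v = 0.7843003615425252, cn v = -0.6203812883092657, dn v = 0.8766355713547184
m = k² = 0.376361391289
D = 1 − m·sn²u·sn²v = 0.8020452670917947
sn(u+v) = (sn u·cn v·dn v + sn v·cn u·dn u)/D = 0.7487904428881447/0.8020452670917947 = 0.9336012237853466
cn(u+v) = (cn u·cn v − sn u·sn v·dn u·dn v)/D = 0.2873838602004719/0.8020452670917947 = 0.3583137660577711
dn(u+v) = (dn u·dn v − m·sn u·sn v·cn u·cn v)/D = 0.6574614993541988/0.8020452670917947 = 0.819731162728689

sn(u+v)=0.9336012238 cn(u+v)=0.3583137661 dn(u+v)=0.8197311627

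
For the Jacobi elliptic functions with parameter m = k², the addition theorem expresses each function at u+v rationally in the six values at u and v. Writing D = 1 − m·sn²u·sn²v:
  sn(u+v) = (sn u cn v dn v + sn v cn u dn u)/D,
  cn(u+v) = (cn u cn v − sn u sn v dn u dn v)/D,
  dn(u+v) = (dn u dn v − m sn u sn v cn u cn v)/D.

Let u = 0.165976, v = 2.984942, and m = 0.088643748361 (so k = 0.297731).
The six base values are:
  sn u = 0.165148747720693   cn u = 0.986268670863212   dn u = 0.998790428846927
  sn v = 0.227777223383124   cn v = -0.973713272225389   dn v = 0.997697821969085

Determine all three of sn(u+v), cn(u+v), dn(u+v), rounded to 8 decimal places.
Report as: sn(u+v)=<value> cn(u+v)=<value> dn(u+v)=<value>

m = k² = 0.088643748361
D = 1 − m·sn²u·sn²v = 0.9998745648448993
sn(u+v) = (sn u·cn v·dn v + sn v·cn u·dn u)/D = 0.06394048976671048/0.9998745648448993 = 0.06394851115812606
cn(u+v) = (cn u·cn v − sn u·sn v·dn u·dn v)/D = -0.9978280208493696/0.9998745648448993 = -0.9979531992637025
dn(u+v) = (dn u·dn v − m·sn u·sn v·cn u·cn v)/D = 0.9996933207456473/0.9998745648448993 = 0.9998187331635142

sn(u+v)=0.06394851 cn(u+v)=-0.99795320 dn(u+v)=0.99981873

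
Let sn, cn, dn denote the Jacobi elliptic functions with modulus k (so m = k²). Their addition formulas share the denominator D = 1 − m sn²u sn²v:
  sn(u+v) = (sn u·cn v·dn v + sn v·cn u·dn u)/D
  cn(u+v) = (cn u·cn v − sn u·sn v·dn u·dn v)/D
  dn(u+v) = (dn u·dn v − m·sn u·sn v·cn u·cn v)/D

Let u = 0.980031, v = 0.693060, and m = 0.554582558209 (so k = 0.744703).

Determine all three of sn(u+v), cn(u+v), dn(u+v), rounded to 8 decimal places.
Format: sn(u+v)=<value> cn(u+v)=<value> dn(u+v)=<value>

sn u = 0.7888181944750056, cn u = 0.614626598891711, dn u = 0.8092711515009337
sn v = 0.6173319730307136, cn v = 0.786702761577717, dn v = 0.8880592728061861
m = k² = 0.554582558209
D = 1 − m·sn²u·sn²v = 0.868490360703532
sn(u+v) = (sn u·cn v·dn v + sn v·cn u·dn u)/D = 0.8581595652943864/0.868490360703532 = 0.9881048819001549
cn(u+v) = (cn u·cn v − sn u·sn v·dn u·dn v)/D = 0.1335577295730236/0.868490360703532 = 0.1537814760141188
dn(u+v) = (dn u·dn v − m·sn u·sn v·cn u·cn v)/D = 0.5880985679626043/0.868490360703532 = 0.6771503686997831

sn(u+v)=0.98810488 cn(u+v)=0.15378148 dn(u+v)=0.67715037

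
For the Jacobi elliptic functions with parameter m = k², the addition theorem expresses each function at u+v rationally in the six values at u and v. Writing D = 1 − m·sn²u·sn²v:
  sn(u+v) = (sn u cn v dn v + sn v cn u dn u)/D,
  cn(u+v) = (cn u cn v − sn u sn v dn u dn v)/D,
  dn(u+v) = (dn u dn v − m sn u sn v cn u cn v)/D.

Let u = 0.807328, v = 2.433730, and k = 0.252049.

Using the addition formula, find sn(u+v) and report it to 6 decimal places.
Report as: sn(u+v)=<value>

sn u = 0.7190569315542747, cn u = 0.694951170359293, dn u = 0.9834393420031188
sn v = 0.6856482730794719, cn v = -0.7279329952840014, dn v = 0.9849539571928072
m = k² = 0.063528698401
D = 1 − m·sn²u·sn²v = 0.9845581515902796
sn(u+v) = (sn u·cn v·dn v + sn v·cn u·dn u)/D = -0.04694873938323204/0.9845581515902796 = -0.04768508524092703

sn(u+v)=-0.047685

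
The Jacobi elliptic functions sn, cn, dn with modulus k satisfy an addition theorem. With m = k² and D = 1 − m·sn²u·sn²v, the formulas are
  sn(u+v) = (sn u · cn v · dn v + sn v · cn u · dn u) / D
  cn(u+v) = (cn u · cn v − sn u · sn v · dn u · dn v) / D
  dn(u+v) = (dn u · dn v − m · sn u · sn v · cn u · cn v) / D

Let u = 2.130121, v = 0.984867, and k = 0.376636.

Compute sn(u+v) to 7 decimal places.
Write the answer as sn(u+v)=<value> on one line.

sn(u+v)=0.1472765

sn u = 0.8940161599167546, cn u = -0.4480347149582272, dn u = 0.9416052978821549
sn v = 0.82279745067039, cn v = 0.5683347210670021, dn v = 0.9507707409325778
m = k² = 0.141854676496
D = 1 − m·sn²u·sn²v = 0.9232425973356958
sn(u+v) = (sn u·cn v·dn v + sn v·cn u·dn u)/D = 0.1359719254895389/0.9232425973356958 = 0.1472764860307879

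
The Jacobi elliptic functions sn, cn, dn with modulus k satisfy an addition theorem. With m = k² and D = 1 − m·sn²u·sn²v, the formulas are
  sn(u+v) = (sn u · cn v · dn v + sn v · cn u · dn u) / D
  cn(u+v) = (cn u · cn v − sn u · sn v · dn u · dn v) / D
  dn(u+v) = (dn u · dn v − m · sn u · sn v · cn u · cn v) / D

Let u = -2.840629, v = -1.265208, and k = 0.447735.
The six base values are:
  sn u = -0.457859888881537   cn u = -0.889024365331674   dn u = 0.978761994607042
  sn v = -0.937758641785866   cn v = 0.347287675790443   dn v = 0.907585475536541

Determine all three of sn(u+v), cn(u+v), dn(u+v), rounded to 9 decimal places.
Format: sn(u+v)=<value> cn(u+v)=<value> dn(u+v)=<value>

sn(u+v)=0.697445062 cn(u+v)=-0.716638253 dn(u+v)=0.949993208

m = k² = 0.200466630225
D = 1 − m·sn²u·sn²v = 0.9630436188790701
sn(u+v) = (sn u·cn v·dn v + sn v·cn u·dn u)/D = 0.6716700160613365/0.9630436188790701 = 0.6974450615675368
cn(u+v) = (cn u·cn v − sn u·sn v·dn u·dn v)/D = -0.6901538968866724/0.9630436188790701 = -0.7166382533015209
dn(u+v) = (dn u·dn v − m·sn u·sn v·cn u·cn v)/D = 0.9148848965437977/0.9630436188790701 = 0.9499932075856268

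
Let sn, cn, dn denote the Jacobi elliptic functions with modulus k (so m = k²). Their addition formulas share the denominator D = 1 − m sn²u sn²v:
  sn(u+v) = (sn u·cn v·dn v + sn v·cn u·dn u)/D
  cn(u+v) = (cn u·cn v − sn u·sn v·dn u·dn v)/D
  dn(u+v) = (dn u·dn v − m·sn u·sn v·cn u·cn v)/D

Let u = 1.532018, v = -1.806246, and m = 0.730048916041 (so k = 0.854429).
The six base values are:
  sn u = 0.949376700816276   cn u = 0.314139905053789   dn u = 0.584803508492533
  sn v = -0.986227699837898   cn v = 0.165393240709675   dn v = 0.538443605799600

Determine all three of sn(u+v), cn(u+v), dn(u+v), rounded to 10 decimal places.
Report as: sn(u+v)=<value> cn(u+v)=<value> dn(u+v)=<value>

m = k² = 0.730048916041
D = 1 − m·sn²u·sn²v = 0.3599948164328001
sn(u+v) = (sn u·cn v·dn v + sn v·cn u·dn u)/D = -0.09663332934585479/0.3599948164328001 = -0.2684297799157151
cn(u+v) = (cn u·cn v − sn u·sn v·dn u·dn v)/D = 0.3467827382065333/0.3599948164328001 = 0.9632992542581982
dn(u+v) = (dn u·dn v − m·sn u·sn v·cn u·cn v)/D = 0.3503984458183839/0.3599948164328001 = 0.9733430311316508

sn(u+v)=-0.2684297799 cn(u+v)=0.9632992543 dn(u+v)=0.9733430311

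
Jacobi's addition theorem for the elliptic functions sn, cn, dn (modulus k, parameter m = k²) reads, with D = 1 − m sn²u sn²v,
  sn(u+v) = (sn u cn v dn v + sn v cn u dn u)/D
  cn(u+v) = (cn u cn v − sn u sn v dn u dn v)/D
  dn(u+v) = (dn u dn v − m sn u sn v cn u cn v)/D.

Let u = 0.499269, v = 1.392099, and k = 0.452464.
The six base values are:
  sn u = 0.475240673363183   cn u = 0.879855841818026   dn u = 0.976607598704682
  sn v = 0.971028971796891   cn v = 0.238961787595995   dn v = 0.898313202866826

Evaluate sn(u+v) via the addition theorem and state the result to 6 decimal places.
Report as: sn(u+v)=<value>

sn(u+v)=0.979082

m = k² = 0.204723671296
D = 1 − m·sn²u·sn²v = 0.9564026952051012
sn(u+v) = (sn u·cn v·dn v + sn v·cn u·dn u)/D = 0.9363962171898447/0.9564026952051012 = 0.9790815332123609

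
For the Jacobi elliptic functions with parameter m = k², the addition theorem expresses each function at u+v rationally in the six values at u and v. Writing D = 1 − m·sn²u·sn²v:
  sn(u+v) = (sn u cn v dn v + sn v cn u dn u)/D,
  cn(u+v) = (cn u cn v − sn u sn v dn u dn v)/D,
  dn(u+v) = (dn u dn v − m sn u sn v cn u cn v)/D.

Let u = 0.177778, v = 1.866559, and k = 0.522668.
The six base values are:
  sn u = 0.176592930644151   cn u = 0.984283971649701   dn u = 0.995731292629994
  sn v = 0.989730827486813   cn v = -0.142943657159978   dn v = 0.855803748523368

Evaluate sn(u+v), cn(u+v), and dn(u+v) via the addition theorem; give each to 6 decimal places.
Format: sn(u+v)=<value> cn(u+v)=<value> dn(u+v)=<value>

sn(u+v)=0.956396 cn(u+v)=-0.292073 dn(u+v)=0.866096

m = k² = 0.273181838224
D = 1 − m·sn²u·sn²v = 0.9916548788460733
sn(u+v) = (sn u·cn v·dn v + sn v·cn u·dn u)/D = 0.9484148001358674/0.9916548788460733 = 0.9563960409688886
cn(u+v) = (cn u·cn v − sn u·sn v·dn u·dn v)/D = -0.289635573820729/0.9916548788460733 = -0.29207295804137
dn(u+v) = (dn u·dn v − m·sn u·sn v·cn u·cn v)/D = 0.8588683799739719/0.9916548788460733 = 0.8660960564963723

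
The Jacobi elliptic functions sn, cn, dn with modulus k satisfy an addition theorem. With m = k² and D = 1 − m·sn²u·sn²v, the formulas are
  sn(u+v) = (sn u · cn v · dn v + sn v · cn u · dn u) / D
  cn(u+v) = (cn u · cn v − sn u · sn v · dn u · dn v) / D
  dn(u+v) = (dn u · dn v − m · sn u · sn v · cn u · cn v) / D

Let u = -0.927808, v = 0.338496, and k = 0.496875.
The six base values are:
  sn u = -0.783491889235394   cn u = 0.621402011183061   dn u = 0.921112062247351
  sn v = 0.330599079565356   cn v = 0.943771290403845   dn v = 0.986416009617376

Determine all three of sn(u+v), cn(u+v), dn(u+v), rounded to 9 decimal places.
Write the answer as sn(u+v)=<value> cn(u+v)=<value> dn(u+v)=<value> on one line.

sn(u+v)=-0.549262055 cn(u+v)=0.835650163 dn(u+v)=0.962038269

m = k² = 0.246884765625
D = 1 − m·sn²u·sn²v = 0.9834359481168902
sn(u+v) = (sn u·cn v·dn v + sn v·cn u·dn u)/D = -0.540164049437072/0.9834359481168902 = -0.5492620546070059
cn(u+v) = (cn u·cn v − sn u·sn v·dn u·dn v)/D = 0.8218084106069438/0.9834359481168902 = 0.8356501632674348
dn(u+v) = (dn u·dn v − m·sn u·sn v·cn u·cn v)/D = 0.9461030167675885/0.9834359481168902 = 0.9620382685615797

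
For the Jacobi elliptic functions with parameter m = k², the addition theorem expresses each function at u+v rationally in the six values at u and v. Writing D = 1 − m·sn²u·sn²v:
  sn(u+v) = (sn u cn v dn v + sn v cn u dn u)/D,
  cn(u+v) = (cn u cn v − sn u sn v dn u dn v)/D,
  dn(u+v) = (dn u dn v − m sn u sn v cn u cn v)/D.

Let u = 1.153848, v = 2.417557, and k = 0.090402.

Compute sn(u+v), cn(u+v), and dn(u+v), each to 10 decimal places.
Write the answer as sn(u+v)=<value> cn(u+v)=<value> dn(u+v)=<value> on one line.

sn(u+v)=-0.4107388511 cn(u+v)=-0.9117530346 dn(u+v)=0.9993103838

sn u = 0.9136795520382757, cn u = 0.4064353284190927, dn u = 0.9965829090413889
sn v = 0.6668748578058446, cn v = -0.7451697283347161, dn v = 0.9981810954062045
m = k² = 0.008172521604
D = 1 − m·sn²u·sn²v = 0.9969658812322347
sn(u+v) = (sn u·cn v·dn v + sn v·cn u·dn u)/D = -0.40949262065396/0.9969658812322347 = -0.4107388511107656
cn(u+v) = (cn u·cn v − sn u·sn v·dn u·dn v)/D = -0.9089866676531171/0.9969658812322347 = -0.9117530346471068
dn(u+v) = (dn u·dn v − m·sn u·sn v·cn u·cn v)/D = 0.9962783574593787/0.9969658812322347 = 0.9993103838498402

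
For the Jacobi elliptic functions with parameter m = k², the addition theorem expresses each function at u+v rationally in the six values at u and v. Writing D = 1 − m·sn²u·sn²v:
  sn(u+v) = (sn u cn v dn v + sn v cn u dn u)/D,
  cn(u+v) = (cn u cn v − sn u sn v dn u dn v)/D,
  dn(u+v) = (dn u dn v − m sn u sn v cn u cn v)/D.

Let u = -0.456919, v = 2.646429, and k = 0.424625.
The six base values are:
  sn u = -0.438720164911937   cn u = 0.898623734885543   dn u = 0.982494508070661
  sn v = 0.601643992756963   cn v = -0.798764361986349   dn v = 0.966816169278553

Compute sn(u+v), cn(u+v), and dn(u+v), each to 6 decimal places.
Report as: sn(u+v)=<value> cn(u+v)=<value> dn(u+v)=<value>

sn(u+v)=0.881061 cn(u+v)=-0.473004 dn(u+v)=0.927380

m = k² = 0.180306390625
D = 1 − m·sn²u·sn²v = 0.9874378064056057
sn(u+v) = (sn u·cn v·dn v + sn v·cn u·dn u)/D = 0.8699924891142869/0.9874378064056057 = 0.8810605422139607
cn(u+v) = (cn u·cn v − sn u·sn v·dn u·dn v)/D = -0.4670615488389531/0.9874378064056057 = -0.4730035105087927
dn(u+v) = (dn u·dn v − m·sn u·sn v·cn u·cn v)/D = 0.9157302391307642/0.9874378064056057 = 0.9273801683410667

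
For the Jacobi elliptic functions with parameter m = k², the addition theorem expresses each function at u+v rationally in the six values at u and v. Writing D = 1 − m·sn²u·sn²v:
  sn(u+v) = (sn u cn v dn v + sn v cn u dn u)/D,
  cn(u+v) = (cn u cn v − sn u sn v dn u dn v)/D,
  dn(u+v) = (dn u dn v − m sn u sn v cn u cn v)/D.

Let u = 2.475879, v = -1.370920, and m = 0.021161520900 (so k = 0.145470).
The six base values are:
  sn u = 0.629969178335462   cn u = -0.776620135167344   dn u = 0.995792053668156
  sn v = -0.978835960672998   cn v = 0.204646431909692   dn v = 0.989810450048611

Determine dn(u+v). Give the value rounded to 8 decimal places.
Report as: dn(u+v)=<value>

dn(u+v)=0.99154995

m = k² = 0.0211615209
D = 1 − m·sn²u·sn²v = 0.991953531533388
dn(u+v) = (dn u·dn v − m·sn u·sn v·cn u·cn v)/D = 0.9835714755089513/0.991953531533388 = 0.9915499509221168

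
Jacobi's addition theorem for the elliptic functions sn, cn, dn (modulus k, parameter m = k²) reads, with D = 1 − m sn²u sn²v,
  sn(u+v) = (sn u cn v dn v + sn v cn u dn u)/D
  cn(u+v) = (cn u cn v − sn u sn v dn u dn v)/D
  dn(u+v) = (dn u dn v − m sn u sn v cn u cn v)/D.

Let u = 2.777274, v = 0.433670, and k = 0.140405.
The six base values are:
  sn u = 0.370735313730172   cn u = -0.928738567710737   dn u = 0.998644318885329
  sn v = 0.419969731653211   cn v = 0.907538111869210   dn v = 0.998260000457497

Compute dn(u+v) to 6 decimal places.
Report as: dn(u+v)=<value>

m = k² = 0.019713564025
D = 1 − m·sn²u·sn²v = 0.9995221087915276
dn(u+v) = (dn u·dn v − m·sn u·sn v·cn u·cn v)/D = 0.9994937319505857/0.9995221087915276 = 0.9999716095915314

dn(u+v)=0.999972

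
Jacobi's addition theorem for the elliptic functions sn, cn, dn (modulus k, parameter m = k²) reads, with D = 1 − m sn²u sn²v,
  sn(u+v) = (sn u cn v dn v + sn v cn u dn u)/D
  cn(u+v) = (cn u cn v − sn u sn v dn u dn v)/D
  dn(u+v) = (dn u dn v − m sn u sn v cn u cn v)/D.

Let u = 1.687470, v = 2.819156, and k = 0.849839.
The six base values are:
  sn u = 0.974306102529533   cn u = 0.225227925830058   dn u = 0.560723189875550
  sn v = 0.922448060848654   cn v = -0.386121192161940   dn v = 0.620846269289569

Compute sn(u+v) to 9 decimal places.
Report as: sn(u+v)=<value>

sn(u+v)=-0.280986829

m = k² = 0.722226325921
D = 1 − m·sn²u·sn²v = 0.4166247435151593
sn(u+v) = (sn u·cn v·dn v + sn v·cn u·dn u)/D = -0.117066065466116/0.4166247435151593 = -0.280986828766824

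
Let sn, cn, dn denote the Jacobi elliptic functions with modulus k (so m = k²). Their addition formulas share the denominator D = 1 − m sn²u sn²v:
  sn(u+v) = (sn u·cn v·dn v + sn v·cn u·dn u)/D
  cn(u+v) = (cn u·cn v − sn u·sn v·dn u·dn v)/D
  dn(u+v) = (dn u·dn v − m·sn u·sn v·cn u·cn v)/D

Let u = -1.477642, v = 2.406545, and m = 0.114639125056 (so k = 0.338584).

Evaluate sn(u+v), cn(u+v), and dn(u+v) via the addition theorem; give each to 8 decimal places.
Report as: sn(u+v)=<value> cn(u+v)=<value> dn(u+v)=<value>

sn(u+v)=0.79320062 cn(u+v)=0.60896041 dn(u+v)=0.96326155

sn u = -0.9911642051521062, cn u = 0.1326405610105506, dn u = 0.9420073144635984
sn v = 0.73241168538341, cn v = -0.6808620441130735, dn v = 0.9687644152100381
m = k² = 0.114639125056
D = 1 − m·sn²u·sn²v = 0.9395864145271934
sn(u+v) = (sn u·cn v·dn v + sn v·cn u·dn u)/D = 0.7452805272130966/0.9395864145271934 = 0.7932006207094076
cn(u+v) = (cn u·cn v − sn u·sn v·dn u·dn v)/D = 0.5721709238689394/0.9395864145271934 = 0.6089604053682065
dn(u+v) = (dn u·dn v − m·sn u·sn v·cn u·cn v)/D = 0.9050674690103618/0.9395864145271934 = 0.9632615531864605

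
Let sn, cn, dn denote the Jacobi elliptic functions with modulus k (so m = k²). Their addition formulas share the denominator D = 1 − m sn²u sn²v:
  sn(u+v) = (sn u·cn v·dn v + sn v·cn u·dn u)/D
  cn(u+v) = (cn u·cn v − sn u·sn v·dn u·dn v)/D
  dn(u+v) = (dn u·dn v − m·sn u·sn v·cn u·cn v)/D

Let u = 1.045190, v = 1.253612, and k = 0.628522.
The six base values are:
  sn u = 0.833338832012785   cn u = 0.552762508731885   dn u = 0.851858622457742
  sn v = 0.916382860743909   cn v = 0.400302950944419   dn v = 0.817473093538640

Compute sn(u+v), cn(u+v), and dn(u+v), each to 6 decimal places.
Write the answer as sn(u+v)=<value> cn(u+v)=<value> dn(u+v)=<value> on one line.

sn(u+v)=0.914995 cn(u+v)=-0.403466 dn(u+v)=0.818087

m = k² = 0.395039904484
D = 1 − m·sn²u·sn²v = 0.7696235283044346
sn(u+v) = (sn u·cn v·dn v + sn v·cn u·dn u)/D = 0.704201455295097/0.7696235283044346 = 0.9149947076676962
cn(u+v) = (cn u·cn v − sn u·sn v·dn u·dn v)/D = -0.3105168041830172/0.7696235283044346 = -0.403465841106911
dn(u+v) = (dn u·dn v − m·sn u·sn v·cn u·cn v)/D = 0.6296190985753542/0.7696235283044346 = 0.8180871236648319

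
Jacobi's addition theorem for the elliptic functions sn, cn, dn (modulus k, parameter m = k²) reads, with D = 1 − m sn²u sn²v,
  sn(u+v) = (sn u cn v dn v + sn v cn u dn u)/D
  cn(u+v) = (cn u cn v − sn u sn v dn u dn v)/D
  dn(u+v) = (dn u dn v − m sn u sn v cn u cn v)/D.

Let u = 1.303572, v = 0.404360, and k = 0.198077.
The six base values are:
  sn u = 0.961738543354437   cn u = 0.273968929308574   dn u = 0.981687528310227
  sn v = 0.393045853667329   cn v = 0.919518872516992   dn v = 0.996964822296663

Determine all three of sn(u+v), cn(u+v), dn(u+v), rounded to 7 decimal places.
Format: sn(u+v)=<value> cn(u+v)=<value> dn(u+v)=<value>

m = k² = 0.039234497929
D = 1 − m·sn²u·sn²v = 0.9943938000809668
sn(u+v) = (sn u·cn v·dn v + sn v·cn u·dn u)/D = 0.9873630435642027/0.9943938000809668 = 0.9929296054378138
cn(u+v) = (cn u·cn v − sn u·sn v·dn u·dn v)/D = -0.1180391877433094/0.9943938000809668 = -0.1187046698538329
dn(u+v) = (dn u·dn v − m·sn u·sn v·cn u·cn v)/D = 0.9749717306317316/0.9943938000809668 = 0.9804684326796347

sn(u+v)=0.9929296 cn(u+v)=-0.1187047 dn(u+v)=0.9804684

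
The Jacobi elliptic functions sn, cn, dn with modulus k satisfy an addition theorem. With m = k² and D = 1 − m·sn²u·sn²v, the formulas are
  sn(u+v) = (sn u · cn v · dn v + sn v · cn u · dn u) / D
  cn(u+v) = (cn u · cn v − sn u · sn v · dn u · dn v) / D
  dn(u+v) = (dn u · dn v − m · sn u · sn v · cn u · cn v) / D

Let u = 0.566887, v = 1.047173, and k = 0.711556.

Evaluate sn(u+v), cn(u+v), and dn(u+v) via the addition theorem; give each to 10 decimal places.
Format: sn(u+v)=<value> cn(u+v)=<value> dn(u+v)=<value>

sn(u+v)=0.9850215794 cn(u+v)=0.1724311113 dn(u+v)=0.7132615037

sn u = 0.5248673844225531, cn u = 0.8511840158094065, dn u = 0.9276412369083756
sn v = 0.8248437949665343, cn v = 0.5653606936330169, dn v = 0.8096430810498615
m = k² = 0.506311941136
D = 1 − m·sn²u·sn²v = 0.9051011900988138
sn(u+v) = (sn u·cn v·dn v + sn v·cn u·dn u)/D = 0.8915442037709882/0.9051011900988138 = 0.9850215793812562
cn(u+v) = (cn u·cn v − sn u·sn v·dn u·dn v)/D = 0.1560676040715813/0.9051011900988138 = 0.1724311113263951
dn(u+v) = (dn u·dn v − m·sn u·sn v·cn u·cn v)/D = 0.6455738358475529/0.9051011900988138 = 0.7132615036967003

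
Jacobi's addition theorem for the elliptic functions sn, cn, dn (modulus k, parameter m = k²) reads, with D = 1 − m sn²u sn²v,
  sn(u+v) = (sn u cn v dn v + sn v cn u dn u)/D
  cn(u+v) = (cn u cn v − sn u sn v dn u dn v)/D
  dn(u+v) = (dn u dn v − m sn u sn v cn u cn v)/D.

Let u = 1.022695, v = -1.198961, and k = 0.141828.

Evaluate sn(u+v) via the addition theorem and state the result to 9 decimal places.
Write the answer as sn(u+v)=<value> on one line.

sn u = 0.8519977201003504, cn u = 0.5235454946265939, dn u = 0.9926723464335038
sn v = -0.9300812188417828, cn v = 0.3673539524188949, dn v = 0.9912614895042845
m = k² = 0.020115181584
D = 1 − m·sn²u·sn²v = 0.9873688593207963
sn(u+v) = (sn u·cn v·dn v + sn v·cn u·dn u)/D = -0.1731219957832984/0.9873688593207963 = -0.1753366982855705

sn(u+v)=-0.175336698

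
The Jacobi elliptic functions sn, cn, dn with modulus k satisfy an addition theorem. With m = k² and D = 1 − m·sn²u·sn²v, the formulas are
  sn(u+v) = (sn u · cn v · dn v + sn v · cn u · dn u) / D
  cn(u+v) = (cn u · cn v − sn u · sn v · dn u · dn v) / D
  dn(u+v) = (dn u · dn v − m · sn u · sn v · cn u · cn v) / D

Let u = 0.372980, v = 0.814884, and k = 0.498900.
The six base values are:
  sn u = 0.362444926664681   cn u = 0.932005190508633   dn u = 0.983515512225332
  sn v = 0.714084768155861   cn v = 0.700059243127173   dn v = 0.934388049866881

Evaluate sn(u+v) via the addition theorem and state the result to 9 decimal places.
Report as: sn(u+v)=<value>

sn(u+v)=0.906763139

m = k² = 0.24890121
D = 1 − m·sn²u·sn²v = 0.9833271210577814
sn(u+v) = (sn u·cn v·dn v + sn v·cn u·dn u)/D = 0.8916447867994234/0.9833271210577814 = 0.9067631388426125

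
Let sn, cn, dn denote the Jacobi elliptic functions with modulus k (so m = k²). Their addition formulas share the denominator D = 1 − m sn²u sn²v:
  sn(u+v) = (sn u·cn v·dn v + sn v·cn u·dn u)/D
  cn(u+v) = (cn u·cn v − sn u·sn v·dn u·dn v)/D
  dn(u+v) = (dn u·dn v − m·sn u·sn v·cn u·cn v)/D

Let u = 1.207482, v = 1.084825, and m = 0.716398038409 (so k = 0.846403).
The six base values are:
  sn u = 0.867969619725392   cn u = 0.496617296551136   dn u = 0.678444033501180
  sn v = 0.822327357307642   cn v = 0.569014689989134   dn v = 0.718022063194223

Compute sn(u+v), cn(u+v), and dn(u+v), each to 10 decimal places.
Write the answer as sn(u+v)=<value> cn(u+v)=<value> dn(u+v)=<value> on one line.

m = k² = 0.716398038409
D = 1 − m·sn²u·sn²v = 0.6350335743067241
sn(u+v) = (sn u·cn v·dn v + sn v·cn u·dn u)/D = 0.6316864198215314/0.6350335743067241 = 0.9947291692587326
cn(u+v) = (cn u·cn v − sn u·sn v·dn u·dn v)/D = -0.06511457217727663/0.6350335743067241 = -0.1025372119078321
dn(u+v) = (dn u·dn v − m·sn u·sn v·cn u·cn v)/D = 0.3426440650502163/0.6350335743067241 = 0.5395684242747103

sn(u+v)=0.9947291693 cn(u+v)=-0.1025372119 dn(u+v)=0.5395684243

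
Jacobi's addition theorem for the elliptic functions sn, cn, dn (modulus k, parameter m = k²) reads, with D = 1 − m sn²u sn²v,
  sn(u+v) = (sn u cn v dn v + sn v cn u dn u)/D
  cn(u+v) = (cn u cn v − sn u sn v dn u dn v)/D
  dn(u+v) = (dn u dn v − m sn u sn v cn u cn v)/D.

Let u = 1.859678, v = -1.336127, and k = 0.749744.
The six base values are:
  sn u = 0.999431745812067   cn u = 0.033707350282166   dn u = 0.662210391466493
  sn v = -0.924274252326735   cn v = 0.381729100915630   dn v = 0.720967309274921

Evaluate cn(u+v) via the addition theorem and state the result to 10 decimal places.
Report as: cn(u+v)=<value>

cn(u+v)=0.8723045149

m = k² = 0.562116065536
D = 1 − m·sn²u·sn²v = 0.5203394642774671
cn(u+v) = (cn u·cn v − sn u·sn v·dn u·dn v)/D = 0.4538944639692982/0.5203394642774671 = 0.8723045148988785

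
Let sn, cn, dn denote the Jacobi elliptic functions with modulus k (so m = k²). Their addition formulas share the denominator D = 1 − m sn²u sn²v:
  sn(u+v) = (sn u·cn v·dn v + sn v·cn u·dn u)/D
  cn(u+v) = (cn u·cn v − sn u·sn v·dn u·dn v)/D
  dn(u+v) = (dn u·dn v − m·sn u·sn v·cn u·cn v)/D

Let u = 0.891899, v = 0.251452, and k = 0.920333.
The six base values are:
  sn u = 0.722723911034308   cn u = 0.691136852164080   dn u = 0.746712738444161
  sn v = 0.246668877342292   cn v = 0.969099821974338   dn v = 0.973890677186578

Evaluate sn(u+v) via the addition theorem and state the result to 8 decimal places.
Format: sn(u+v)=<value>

m = k² = 0.847012830889
D = 1 − m·sn²u·sn²v = 0.973080713135849
sn(u+v) = (sn u·cn v·dn v + sn v·cn u·dn u)/D = 0.8094059075817936/0.973080713135849 = 0.8317972976500612

sn(u+v)=0.83179730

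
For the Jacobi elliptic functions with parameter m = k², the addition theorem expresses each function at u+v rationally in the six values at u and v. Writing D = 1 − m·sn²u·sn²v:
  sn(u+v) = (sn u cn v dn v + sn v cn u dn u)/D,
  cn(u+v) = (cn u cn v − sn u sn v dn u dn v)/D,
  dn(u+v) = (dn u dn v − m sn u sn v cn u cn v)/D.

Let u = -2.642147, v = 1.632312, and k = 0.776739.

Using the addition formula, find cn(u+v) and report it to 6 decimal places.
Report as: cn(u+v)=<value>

cn(u+v)=0.600887

sn u = -0.8986485453453995, cn u = -0.4386693423851243, dn u = 0.7160827744089947
sn v = 0.9792300327821499, cn v = 0.2027524177352015, dn v = 0.6492135818018239
m = k² = 0.603323474121
D = 1 − m·sn²u·sn²v = 0.5328036685364371
cn(u+v) = (cn u·cn v − sn u·sn v·dn u·dn v)/D = 0.3201549100341061/0.5328036685364371 = 0.6008872103180939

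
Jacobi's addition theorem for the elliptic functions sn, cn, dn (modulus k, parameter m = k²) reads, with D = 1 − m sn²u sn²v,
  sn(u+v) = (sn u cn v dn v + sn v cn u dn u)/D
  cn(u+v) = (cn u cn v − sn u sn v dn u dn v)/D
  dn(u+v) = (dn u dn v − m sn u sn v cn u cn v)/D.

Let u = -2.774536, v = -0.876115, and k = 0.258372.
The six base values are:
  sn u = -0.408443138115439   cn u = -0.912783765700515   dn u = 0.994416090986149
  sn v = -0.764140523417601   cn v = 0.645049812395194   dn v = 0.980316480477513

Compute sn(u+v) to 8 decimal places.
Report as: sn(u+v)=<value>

m = k² = 0.066756090384
D = 1 − m·sn²u·sn²v = 0.9934971974766619
sn(u+v) = (sn u·cn v·dn v + sn v·cn u·dn u)/D = 0.4353200873894333/0.9934971974766619 = 0.4381694165772011

sn(u+v)=0.43816942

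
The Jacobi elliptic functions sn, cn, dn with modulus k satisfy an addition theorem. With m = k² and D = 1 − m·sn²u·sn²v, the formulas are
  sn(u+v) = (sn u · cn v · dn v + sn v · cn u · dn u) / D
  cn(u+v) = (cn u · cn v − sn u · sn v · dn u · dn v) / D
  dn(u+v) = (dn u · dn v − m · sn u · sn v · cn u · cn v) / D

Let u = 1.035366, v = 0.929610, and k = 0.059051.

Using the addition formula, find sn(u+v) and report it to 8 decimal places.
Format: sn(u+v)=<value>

sn(u+v)=0.92408712

sn u = 0.8597837084335516, cn u = 0.5106583737806025, dn u = 0.9987103166819621
sn v = 0.8011518911425747, cn v = 0.5984610658335896, dn v = 0.9988803109079509
m = k² = 0.003487020601
D = 1 − m·sn²u·sn²v = 0.9983455156599797
sn(u+v) = (sn u·cn v·dn v + sn v·cn u·dn u)/D = 0.9225582349810061/0.9983455156599797 = 0.9240871226542521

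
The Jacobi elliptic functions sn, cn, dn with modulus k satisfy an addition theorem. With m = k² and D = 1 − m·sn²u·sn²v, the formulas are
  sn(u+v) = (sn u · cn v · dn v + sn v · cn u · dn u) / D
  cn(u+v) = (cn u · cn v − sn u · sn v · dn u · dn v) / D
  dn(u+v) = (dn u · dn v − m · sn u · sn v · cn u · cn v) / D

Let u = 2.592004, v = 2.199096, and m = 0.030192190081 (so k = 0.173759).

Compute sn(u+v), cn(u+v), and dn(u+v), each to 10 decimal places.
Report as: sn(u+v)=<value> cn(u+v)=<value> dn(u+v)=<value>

sn(u+v)=-0.9991232386 cn(u+v)=0.0418659052 dn(u+v)=0.9848150737

sn u = 0.5420071122836753, cn u = -0.8403738990674992, dn u = 0.9955553167445403
sn v = 0.8208257676869823, cn v = -0.5711786577779986, dn v = 0.9897766731724722
m = k² = 0.030192190081
D = 1 − m·sn²u·sn²v = 0.9940240555616414
sn(u+v) = (sn u·cn v·dn v + sn v·cn u·dn u)/D = -0.9931525336737702/0.9940240555616414 = -0.9991232386349254
cn(u+v) = (cn u·cn v − sn u·sn v·dn u·dn v)/D = 0.04161571689378759/0.9940240555616414 = 0.04186590521722733
dn(u+v) = (dn u·dn v − m·sn u·sn v·cn u·cn v)/D = 0.9789298735449751/0.9940240555616414 = 0.9848150737075092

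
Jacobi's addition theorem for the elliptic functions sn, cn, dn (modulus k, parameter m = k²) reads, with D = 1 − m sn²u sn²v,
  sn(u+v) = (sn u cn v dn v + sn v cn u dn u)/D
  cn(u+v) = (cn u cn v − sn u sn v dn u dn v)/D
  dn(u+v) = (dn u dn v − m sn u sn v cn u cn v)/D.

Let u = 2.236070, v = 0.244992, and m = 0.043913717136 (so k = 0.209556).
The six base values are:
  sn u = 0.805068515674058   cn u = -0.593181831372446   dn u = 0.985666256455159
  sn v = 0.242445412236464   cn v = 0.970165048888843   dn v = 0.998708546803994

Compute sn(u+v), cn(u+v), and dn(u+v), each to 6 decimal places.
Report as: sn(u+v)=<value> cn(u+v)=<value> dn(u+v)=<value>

sn(u+v)=0.639357 cn(u+v)=-0.768910 dn(u+v)=0.990984

m = k² = 0.043913717136
D = 1 − m·sn²u·sn²v = 0.9983270081455443
sn(u+v) = (sn u·cn v·dn v + sn v·cn u·dn u)/D = 0.6382878296248668/0.9983270081455443 = 0.6393574694633644
cn(u+v) = (cn u·cn v − sn u·sn v·dn u·dn v)/D = -0.7676232550839055/0.9983270081455443 = -0.7689096346394698
dn(u+v) = (dn u·dn v − m·sn u·sn v·cn u·cn v)/D = 0.989325966635647/0.9983270081455443 = 0.9909838745857259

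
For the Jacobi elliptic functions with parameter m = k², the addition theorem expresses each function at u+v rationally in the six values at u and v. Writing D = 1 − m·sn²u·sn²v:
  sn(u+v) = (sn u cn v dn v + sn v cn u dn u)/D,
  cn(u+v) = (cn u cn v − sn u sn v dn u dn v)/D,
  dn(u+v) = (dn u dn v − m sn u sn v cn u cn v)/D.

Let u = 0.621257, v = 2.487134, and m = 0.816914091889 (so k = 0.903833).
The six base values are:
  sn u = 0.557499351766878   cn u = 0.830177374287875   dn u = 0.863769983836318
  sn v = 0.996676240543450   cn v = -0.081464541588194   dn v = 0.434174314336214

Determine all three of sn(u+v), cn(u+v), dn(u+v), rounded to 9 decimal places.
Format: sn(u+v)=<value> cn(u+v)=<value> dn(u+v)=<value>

sn(u+v)=0.929386852 cn(u+v)=-0.369107137 dn(u+v)=0.542570132

m = k² = 0.816914091889
D = 1 − m·sn²u·sn²v = 0.7477835944903897
sn(u+v) = (sn u·cn v·dn v + sn v·cn u·dn u)/D = 0.694980241127582/0.7477835944903897 = 0.9293868523569403
cn(u+v) = (cn u·cn v − sn u·sn v·dn u·dn v)/D = -0.2760122617406981/0.7477835944903897 = -0.3691071371107024
dn(u+v) = (dn u·dn v − m·sn u·sn v·cn u·cn v)/D = 0.4057250436492449/0.7477835944903897 = 0.5425701321058591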